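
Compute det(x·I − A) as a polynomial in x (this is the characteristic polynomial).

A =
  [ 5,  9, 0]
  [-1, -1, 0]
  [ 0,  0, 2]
x^3 - 6*x^2 + 12*x - 8

Expanding det(x·I − A) (e.g. by cofactor expansion or by noting that A is similar to its Jordan form J, which has the same characteristic polynomial as A) gives
  χ_A(x) = x^3 - 6*x^2 + 12*x - 8
which factors as (x - 2)^3. The eigenvalues (with algebraic multiplicities) are λ = 2 with multiplicity 3.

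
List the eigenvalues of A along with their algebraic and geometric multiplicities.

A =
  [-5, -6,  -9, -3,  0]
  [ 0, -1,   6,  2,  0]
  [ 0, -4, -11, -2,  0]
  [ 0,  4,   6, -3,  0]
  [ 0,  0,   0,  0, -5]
λ = -5: alg = 5, geom = 4

Step 1 — factor the characteristic polynomial to read off the algebraic multiplicities:
  χ_A(x) = (x + 5)^5

Step 2 — compute geometric multiplicities via the rank-nullity identity g(λ) = n − rank(A − λI):
  rank(A − (-5)·I) = 1, so dim ker(A − (-5)·I) = n − 1 = 4

Summary:
  λ = -5: algebraic multiplicity = 5, geometric multiplicity = 4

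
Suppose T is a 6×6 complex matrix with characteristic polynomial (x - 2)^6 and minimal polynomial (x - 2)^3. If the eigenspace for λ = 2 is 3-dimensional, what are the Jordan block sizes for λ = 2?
Block sizes for λ = 2: [3, 2, 1]

Step 1 — from the characteristic polynomial, algebraic multiplicity of λ = 2 is 6. From dim ker(T − (2)·I) = 3, there are exactly 3 Jordan blocks for λ = 2.
Step 2 — from the minimal polynomial, the factor (x − 2)^3 tells us the largest block for λ = 2 has size 3.
Step 3 — with total size 6, 3 blocks, and largest block 3, the block sizes (in nonincreasing order) are [3, 2, 1].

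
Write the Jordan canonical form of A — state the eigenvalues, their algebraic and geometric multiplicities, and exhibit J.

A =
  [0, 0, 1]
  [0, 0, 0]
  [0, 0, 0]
J_2(0) ⊕ J_1(0)

The characteristic polynomial is
  det(x·I − A) = x^3

Eigenvalues and multiplicities (the geometric multiplicity of λ is n − rank(A − λI), which equals the number of Jordan blocks for λ):
  λ = 0: algebraic multiplicity = 3, geometric multiplicity = 2

Determining the block sizes for each eigenvalue:
  λ = 0: 2 blocks summing to 3 forces exactly one block of size 2 and the rest size 1 → block sizes [2, 1]

Assembling the blocks gives a Jordan form
J =
  [0, 1, 0]
  [0, 0, 0]
  [0, 0, 0]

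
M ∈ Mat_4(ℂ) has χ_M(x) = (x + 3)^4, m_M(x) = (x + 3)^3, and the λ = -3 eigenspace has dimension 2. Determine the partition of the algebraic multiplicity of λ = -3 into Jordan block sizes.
Block sizes for λ = -3: [3, 1]

Step 1 — from the characteristic polynomial, algebraic multiplicity of λ = -3 is 4. From dim ker(M − (-3)·I) = 2, there are exactly 2 Jordan blocks for λ = -3.
Step 2 — from the minimal polynomial, the factor (x + 3)^3 tells us the largest block for λ = -3 has size 3.
Step 3 — with total size 4, 2 blocks, and largest block 3, the block sizes (in nonincreasing order) are [3, 1].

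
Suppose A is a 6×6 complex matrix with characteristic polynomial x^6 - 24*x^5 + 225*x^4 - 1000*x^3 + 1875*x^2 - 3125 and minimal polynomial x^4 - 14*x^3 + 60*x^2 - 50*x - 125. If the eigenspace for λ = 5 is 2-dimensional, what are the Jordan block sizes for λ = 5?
Block sizes for λ = 5: [3, 2]

Step 1 — from the characteristic polynomial, algebraic multiplicity of λ = 5 is 5. From dim ker(A − (5)·I) = 2, there are exactly 2 Jordan blocks for λ = 5.
Step 2 — from the minimal polynomial, the factor (x − 5)^3 tells us the largest block for λ = 5 has size 3.
Step 3 — with total size 5, 2 blocks, and largest block 3, the block sizes (in nonincreasing order) are [3, 2].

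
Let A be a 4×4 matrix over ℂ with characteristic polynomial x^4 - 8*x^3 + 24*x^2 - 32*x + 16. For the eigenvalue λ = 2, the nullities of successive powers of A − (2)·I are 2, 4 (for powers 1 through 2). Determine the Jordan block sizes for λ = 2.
Block sizes for λ = 2: [2, 2]

From the dimensions of kernels of powers, the number of Jordan blocks of size at least j is d_j − d_{j−1} where d_j = dim ker(N^j) (with d_0 = 0). Computing the differences gives [2, 2].
The number of blocks of size exactly k is (#blocks of size ≥ k) − (#blocks of size ≥ k + 1), so the partition is: 2 block(s) of size 2.
In nonincreasing order the block sizes are [2, 2].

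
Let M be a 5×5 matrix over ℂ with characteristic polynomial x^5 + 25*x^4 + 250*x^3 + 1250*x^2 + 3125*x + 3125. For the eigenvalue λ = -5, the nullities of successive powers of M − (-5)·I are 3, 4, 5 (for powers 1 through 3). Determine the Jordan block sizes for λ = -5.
Block sizes for λ = -5: [3, 1, 1]

From the dimensions of kernels of powers, the number of Jordan blocks of size at least j is d_j − d_{j−1} where d_j = dim ker(N^j) (with d_0 = 0). Computing the differences gives [3, 1, 1].
The number of blocks of size exactly k is (#blocks of size ≥ k) − (#blocks of size ≥ k + 1), so the partition is: 2 block(s) of size 1, 1 block(s) of size 3.
In nonincreasing order the block sizes are [3, 1, 1].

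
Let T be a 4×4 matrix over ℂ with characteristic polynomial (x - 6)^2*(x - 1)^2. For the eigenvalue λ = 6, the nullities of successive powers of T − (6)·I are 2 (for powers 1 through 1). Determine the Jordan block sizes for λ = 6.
Block sizes for λ = 6: [1, 1]

From the dimensions of kernels of powers, the number of Jordan blocks of size at least j is d_j − d_{j−1} where d_j = dim ker(N^j) (with d_0 = 0). Computing the differences gives [2].
The number of blocks of size exactly k is (#blocks of size ≥ k) − (#blocks of size ≥ k + 1), so the partition is: 2 block(s) of size 1.
In nonincreasing order the block sizes are [1, 1].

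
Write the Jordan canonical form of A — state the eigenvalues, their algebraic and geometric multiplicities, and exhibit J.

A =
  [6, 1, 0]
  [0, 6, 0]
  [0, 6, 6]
J_2(6) ⊕ J_1(6)

The characteristic polynomial is
  det(x·I − A) = x^3 - 18*x^2 + 108*x - 216 = (x - 6)^3

Eigenvalues and multiplicities (the geometric multiplicity of λ is n − rank(A − λI), which equals the number of Jordan blocks for λ):
  λ = 6: algebraic multiplicity = 3, geometric multiplicity = 2

Determining the block sizes for each eigenvalue:
  λ = 6: 2 blocks summing to 3 forces exactly one block of size 2 and the rest size 1 → block sizes [2, 1]

Assembling the blocks gives a Jordan form
J =
  [6, 1, 0]
  [0, 6, 0]
  [0, 0, 6]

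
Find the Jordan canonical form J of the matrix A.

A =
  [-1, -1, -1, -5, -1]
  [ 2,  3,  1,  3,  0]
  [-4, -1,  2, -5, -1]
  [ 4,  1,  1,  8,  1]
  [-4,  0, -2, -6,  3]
J_3(3) ⊕ J_1(3) ⊕ J_1(3)

The characteristic polynomial is
  det(x·I − A) = x^5 - 15*x^4 + 90*x^3 - 270*x^2 + 405*x - 243 = (x - 3)^5

Eigenvalues and multiplicities (the geometric multiplicity of λ is n − rank(A − λI), which equals the number of Jordan blocks for λ):
  λ = 3: algebraic multiplicity = 5, geometric multiplicity = 3

Determining the block sizes for each eigenvalue:
  λ = 3: with am = 5 and gm = 3, the partition is not yet determined (e.g. several partitions of 5 into 3 parts exist). Let N = A − (3)·I. Computing rank(N^1) = 2, rank(N^2) = 1, rank(N^3) = 0; the number of blocks of size ≥ j is rank(N^{j−1}) − rank(N^j), giving [3, 1, 1]. So we have 1 block(s) of size 3, 2 block(s) of size 1 → block sizes [3, 1, 1]

Assembling the blocks gives a Jordan form
J =
  [3, 1, 0, 0, 0]
  [0, 3, 1, 0, 0]
  [0, 0, 3, 0, 0]
  [0, 0, 0, 3, 0]
  [0, 0, 0, 0, 3]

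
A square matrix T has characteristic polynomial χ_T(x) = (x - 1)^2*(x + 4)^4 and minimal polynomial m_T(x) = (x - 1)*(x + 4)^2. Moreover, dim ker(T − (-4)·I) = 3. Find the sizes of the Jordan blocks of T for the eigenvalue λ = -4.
Block sizes for λ = -4: [2, 1, 1]

Step 1 — from the characteristic polynomial, algebraic multiplicity of λ = -4 is 4. From dim ker(T − (-4)·I) = 3, there are exactly 3 Jordan blocks for λ = -4.
Step 2 — from the minimal polynomial, the factor (x + 4)^2 tells us the largest block for λ = -4 has size 2.
Step 3 — with total size 4, 3 blocks, and largest block 2, the block sizes (in nonincreasing order) are [2, 1, 1].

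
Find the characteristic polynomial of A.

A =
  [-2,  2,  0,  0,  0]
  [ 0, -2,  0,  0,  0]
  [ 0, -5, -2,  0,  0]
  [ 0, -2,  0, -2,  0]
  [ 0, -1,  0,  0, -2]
x^5 + 10*x^4 + 40*x^3 + 80*x^2 + 80*x + 32

Expanding det(x·I − A) (e.g. by cofactor expansion or by noting that A is similar to its Jordan form J, which has the same characteristic polynomial as A) gives
  χ_A(x) = x^5 + 10*x^4 + 40*x^3 + 80*x^2 + 80*x + 32
which factors as (x + 2)^5. The eigenvalues (with algebraic multiplicities) are λ = -2 with multiplicity 5.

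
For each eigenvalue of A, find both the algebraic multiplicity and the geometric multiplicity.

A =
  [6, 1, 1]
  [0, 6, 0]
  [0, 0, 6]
λ = 6: alg = 3, geom = 2

Step 1 — factor the characteristic polynomial to read off the algebraic multiplicities:
  χ_A(x) = (x - 6)^3

Step 2 — compute geometric multiplicities via the rank-nullity identity g(λ) = n − rank(A − λI):
  rank(A − (6)·I) = 1, so dim ker(A − (6)·I) = n − 1 = 2

Summary:
  λ = 6: algebraic multiplicity = 3, geometric multiplicity = 2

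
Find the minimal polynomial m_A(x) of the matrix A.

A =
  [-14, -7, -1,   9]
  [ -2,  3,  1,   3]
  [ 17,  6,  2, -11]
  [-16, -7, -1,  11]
x^4 - 2*x^3 - 12*x^2 + 40*x - 32

The characteristic polynomial is χ_A(x) = (x - 2)^3*(x + 4), so the eigenvalues are known. The minimal polynomial is
  m_A(x) = Π_λ (x − λ)^{k_λ}
where k_λ is the size of the *largest* Jordan block for λ (equivalently, the smallest k with (A − λI)^k v = 0 for every generalised eigenvector v of λ).

  λ = -4: largest Jordan block has size 1, contributing (x + 4)
  λ = 2: largest Jordan block has size 3, contributing (x − 2)^3

So m_A(x) = (x - 2)^3*(x + 4) = x^4 - 2*x^3 - 12*x^2 + 40*x - 32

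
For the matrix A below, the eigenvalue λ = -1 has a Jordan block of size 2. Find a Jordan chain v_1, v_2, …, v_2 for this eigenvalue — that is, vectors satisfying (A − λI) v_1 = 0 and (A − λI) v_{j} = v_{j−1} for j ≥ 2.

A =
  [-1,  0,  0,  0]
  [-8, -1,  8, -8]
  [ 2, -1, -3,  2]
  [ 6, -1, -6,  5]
A Jordan chain for λ = -1 of length 2:
v_1 = (0, 0, -1, -1)ᵀ
v_2 = (0, 1, 0, 0)ᵀ

Let N = A − (-1)·I. We want v_2 with N^2 v_2 = 0 but N^1 v_2 ≠ 0; then v_{j-1} := N · v_j for j = 2, …, 2.

Pick v_2 = (0, 1, 0, 0)ᵀ.
Then v_1 = N · v_2 = (0, 0, -1, -1)ᵀ.

Sanity check: (A − (-1)·I) v_1 = (0, 0, 0, 0)ᵀ = 0. ✓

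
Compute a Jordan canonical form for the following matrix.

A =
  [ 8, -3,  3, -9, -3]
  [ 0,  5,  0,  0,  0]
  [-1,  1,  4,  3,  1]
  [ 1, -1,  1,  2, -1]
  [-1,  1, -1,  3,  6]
J_2(5) ⊕ J_1(5) ⊕ J_1(5) ⊕ J_1(5)

The characteristic polynomial is
  det(x·I − A) = x^5 - 25*x^4 + 250*x^3 - 1250*x^2 + 3125*x - 3125 = (x - 5)^5

Eigenvalues and multiplicities (the geometric multiplicity of λ is n − rank(A − λI), which equals the number of Jordan blocks for λ):
  λ = 5: algebraic multiplicity = 5, geometric multiplicity = 4

Determining the block sizes for each eigenvalue:
  λ = 5: 4 blocks summing to 5 forces exactly one block of size 2 and the rest size 1 → block sizes [2, 1, 1, 1]

Assembling the blocks gives a Jordan form
J =
  [5, 1, 0, 0, 0]
  [0, 5, 0, 0, 0]
  [0, 0, 5, 0, 0]
  [0, 0, 0, 5, 0]
  [0, 0, 0, 0, 5]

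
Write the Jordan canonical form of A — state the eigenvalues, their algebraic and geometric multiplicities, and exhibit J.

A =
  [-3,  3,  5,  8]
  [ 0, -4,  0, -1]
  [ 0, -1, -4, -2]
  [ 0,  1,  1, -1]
J_3(-3) ⊕ J_1(-3)

The characteristic polynomial is
  det(x·I − A) = x^4 + 12*x^3 + 54*x^2 + 108*x + 81 = (x + 3)^4

Eigenvalues and multiplicities (the geometric multiplicity of λ is n − rank(A − λI), which equals the number of Jordan blocks for λ):
  λ = -3: algebraic multiplicity = 4, geometric multiplicity = 2

Determining the block sizes for each eigenvalue:
  λ = -3: with am = 4 and gm = 2, the partition is not yet determined (e.g. several partitions of 4 into 2 parts exist). Let N = A − (-3)·I. Computing rank(N^1) = 2, rank(N^2) = 1, rank(N^3) = 0; the number of blocks of size ≥ j is rank(N^{j−1}) − rank(N^j), giving [2, 1, 1]. So we have 1 block(s) of size 3, 1 block(s) of size 1 → block sizes [3, 1]

Assembling the blocks gives a Jordan form
J =
  [-3,  1,  0,  0]
  [ 0, -3,  1,  0]
  [ 0,  0, -3,  0]
  [ 0,  0,  0, -3]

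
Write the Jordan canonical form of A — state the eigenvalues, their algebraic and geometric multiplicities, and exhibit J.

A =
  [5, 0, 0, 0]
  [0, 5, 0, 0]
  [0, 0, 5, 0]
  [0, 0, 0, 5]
J_1(5) ⊕ J_1(5) ⊕ J_1(5) ⊕ J_1(5)

The characteristic polynomial is
  det(x·I − A) = x^4 - 20*x^3 + 150*x^2 - 500*x + 625 = (x - 5)^4

Eigenvalues and multiplicities (the geometric multiplicity of λ is n − rank(A − λI), which equals the number of Jordan blocks for λ):
  λ = 5: algebraic multiplicity = 4, geometric multiplicity = 4

Determining the block sizes for each eigenvalue:
  λ = 5: gm = am = 4, so every block has size 1 → block sizes [1, 1, 1, 1]

Assembling the blocks gives a Jordan form
J =
  [5, 0, 0, 0]
  [0, 5, 0, 0]
  [0, 0, 5, 0]
  [0, 0, 0, 5]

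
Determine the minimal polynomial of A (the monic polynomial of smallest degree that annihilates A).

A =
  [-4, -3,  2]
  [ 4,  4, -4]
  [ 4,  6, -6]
x^2 + 4*x + 4

The characteristic polynomial is χ_A(x) = (x + 2)^3, so the eigenvalues are known. The minimal polynomial is
  m_A(x) = Π_λ (x − λ)^{k_λ}
where k_λ is the size of the *largest* Jordan block for λ (equivalently, the smallest k with (A − λI)^k v = 0 for every generalised eigenvector v of λ).

  λ = -2: largest Jordan block has size 2, contributing (x + 2)^2

So m_A(x) = (x + 2)^2 = x^2 + 4*x + 4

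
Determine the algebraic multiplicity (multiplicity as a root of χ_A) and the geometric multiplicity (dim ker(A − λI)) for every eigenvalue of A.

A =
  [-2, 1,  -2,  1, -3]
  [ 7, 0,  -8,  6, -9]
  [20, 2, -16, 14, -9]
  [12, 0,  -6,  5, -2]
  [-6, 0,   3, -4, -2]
λ = -3: alg = 5, geom = 2

Step 1 — factor the characteristic polynomial to read off the algebraic multiplicities:
  χ_A(x) = (x + 3)^5

Step 2 — compute geometric multiplicities via the rank-nullity identity g(λ) = n − rank(A − λI):
  rank(A − (-3)·I) = 3, so dim ker(A − (-3)·I) = n − 3 = 2

Summary:
  λ = -3: algebraic multiplicity = 5, geometric multiplicity = 2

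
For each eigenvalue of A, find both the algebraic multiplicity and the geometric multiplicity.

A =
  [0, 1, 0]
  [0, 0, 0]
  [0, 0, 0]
λ = 0: alg = 3, geom = 2

Step 1 — factor the characteristic polynomial to read off the algebraic multiplicities:
  χ_A(x) = x^3

Step 2 — compute geometric multiplicities via the rank-nullity identity g(λ) = n − rank(A − λI):
  rank(A − (0)·I) = 1, so dim ker(A − (0)·I) = n − 1 = 2

Summary:
  λ = 0: algebraic multiplicity = 3, geometric multiplicity = 2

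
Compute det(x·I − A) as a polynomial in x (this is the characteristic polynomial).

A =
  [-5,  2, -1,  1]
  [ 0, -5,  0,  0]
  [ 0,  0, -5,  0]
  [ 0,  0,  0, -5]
x^4 + 20*x^3 + 150*x^2 + 500*x + 625

Expanding det(x·I − A) (e.g. by cofactor expansion or by noting that A is similar to its Jordan form J, which has the same characteristic polynomial as A) gives
  χ_A(x) = x^4 + 20*x^3 + 150*x^2 + 500*x + 625
which factors as (x + 5)^4. The eigenvalues (with algebraic multiplicities) are λ = -5 with multiplicity 4.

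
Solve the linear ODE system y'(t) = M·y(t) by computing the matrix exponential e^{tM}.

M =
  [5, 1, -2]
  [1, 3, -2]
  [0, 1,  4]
e^{tM} =
  [t^2*exp(4*t) + t*exp(4*t) + exp(4*t), -t^2*exp(4*t) + t*exp(4*t), -2*t^2*exp(4*t) - 2*t*exp(4*t)]
  [t*exp(4*t), -t*exp(4*t) + exp(4*t), -2*t*exp(4*t)]
  [t^2*exp(4*t)/2, -t^2*exp(4*t)/2 + t*exp(4*t), -t^2*exp(4*t) + exp(4*t)]

Strategy: write M = P · J · P⁻¹ where J is a Jordan canonical form, so e^{tM} = P · e^{tJ} · P⁻¹, and e^{tJ} can be computed block-by-block.

M has Jordan form
J =
  [4, 1, 0]
  [0, 4, 1]
  [0, 0, 4]
(up to reordering of blocks).

Per-block formulas:
  For a 3×3 Jordan block J_3(4): exp(t · J_3(4)) = e^(4t)·(I + t·N + (t^2/2)·N^2), where N is the 3×3 nilpotent shift.

After assembling e^{tJ} and conjugating by P, we get:

e^{tM} =
  [t^2*exp(4*t) + t*exp(4*t) + exp(4*t), -t^2*exp(4*t) + t*exp(4*t), -2*t^2*exp(4*t) - 2*t*exp(4*t)]
  [t*exp(4*t), -t*exp(4*t) + exp(4*t), -2*t*exp(4*t)]
  [t^2*exp(4*t)/2, -t^2*exp(4*t)/2 + t*exp(4*t), -t^2*exp(4*t) + exp(4*t)]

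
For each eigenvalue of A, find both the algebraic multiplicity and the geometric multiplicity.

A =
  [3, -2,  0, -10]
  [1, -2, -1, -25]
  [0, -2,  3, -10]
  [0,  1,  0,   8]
λ = 3: alg = 4, geom = 2

Step 1 — factor the characteristic polynomial to read off the algebraic multiplicities:
  χ_A(x) = (x - 3)^4

Step 2 — compute geometric multiplicities via the rank-nullity identity g(λ) = n − rank(A − λI):
  rank(A − (3)·I) = 2, so dim ker(A − (3)·I) = n − 2 = 2

Summary:
  λ = 3: algebraic multiplicity = 4, geometric multiplicity = 2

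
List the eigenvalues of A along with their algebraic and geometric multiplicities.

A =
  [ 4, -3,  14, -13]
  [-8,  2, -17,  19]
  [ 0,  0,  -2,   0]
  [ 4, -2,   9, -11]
λ = -2: alg = 3, geom = 2; λ = -1: alg = 1, geom = 1

Step 1 — factor the characteristic polynomial to read off the algebraic multiplicities:
  χ_A(x) = (x + 1)*(x + 2)^3

Step 2 — compute geometric multiplicities via the rank-nullity identity g(λ) = n − rank(A − λI):
  rank(A − (-2)·I) = 2, so dim ker(A − (-2)·I) = n − 2 = 2
  rank(A − (-1)·I) = 3, so dim ker(A − (-1)·I) = n − 3 = 1

Summary:
  λ = -2: algebraic multiplicity = 3, geometric multiplicity = 2
  λ = -1: algebraic multiplicity = 1, geometric multiplicity = 1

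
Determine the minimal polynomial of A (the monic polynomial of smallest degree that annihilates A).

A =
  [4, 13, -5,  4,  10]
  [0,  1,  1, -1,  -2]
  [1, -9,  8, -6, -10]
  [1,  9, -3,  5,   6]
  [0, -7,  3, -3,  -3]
x^3 - 9*x^2 + 27*x - 27

The characteristic polynomial is χ_A(x) = (x - 3)^5, so the eigenvalues are known. The minimal polynomial is
  m_A(x) = Π_λ (x − λ)^{k_λ}
where k_λ is the size of the *largest* Jordan block for λ (equivalently, the smallest k with (A − λI)^k v = 0 for every generalised eigenvector v of λ).

  λ = 3: largest Jordan block has size 3, contributing (x − 3)^3

So m_A(x) = (x - 3)^3 = x^3 - 9*x^2 + 27*x - 27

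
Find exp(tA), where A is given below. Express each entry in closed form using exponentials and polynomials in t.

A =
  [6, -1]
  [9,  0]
e^{tA} =
  [3*t*exp(3*t) + exp(3*t), -t*exp(3*t)]
  [9*t*exp(3*t), -3*t*exp(3*t) + exp(3*t)]

Strategy: write A = P · J · P⁻¹ where J is a Jordan canonical form, so e^{tA} = P · e^{tJ} · P⁻¹, and e^{tJ} can be computed block-by-block.

A has Jordan form
J =
  [3, 1]
  [0, 3]
(up to reordering of blocks).

Per-block formulas:
  For a 2×2 Jordan block J_2(3): exp(t · J_2(3)) = e^(3t)·(I + t·N), where N is the 2×2 nilpotent shift.

After assembling e^{tJ} and conjugating by P, we get:

e^{tA} =
  [3*t*exp(3*t) + exp(3*t), -t*exp(3*t)]
  [9*t*exp(3*t), -3*t*exp(3*t) + exp(3*t)]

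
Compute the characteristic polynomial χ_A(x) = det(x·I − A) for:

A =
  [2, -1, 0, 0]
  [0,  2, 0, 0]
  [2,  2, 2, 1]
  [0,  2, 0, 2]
x^4 - 8*x^3 + 24*x^2 - 32*x + 16

Expanding det(x·I − A) (e.g. by cofactor expansion or by noting that A is similar to its Jordan form J, which has the same characteristic polynomial as A) gives
  χ_A(x) = x^4 - 8*x^3 + 24*x^2 - 32*x + 16
which factors as (x - 2)^4. The eigenvalues (with algebraic multiplicities) are λ = 2 with multiplicity 4.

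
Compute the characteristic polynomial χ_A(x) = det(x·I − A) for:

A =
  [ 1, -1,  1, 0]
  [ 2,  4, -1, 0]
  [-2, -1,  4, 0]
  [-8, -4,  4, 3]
x^4 - 12*x^3 + 54*x^2 - 108*x + 81

Expanding det(x·I − A) (e.g. by cofactor expansion or by noting that A is similar to its Jordan form J, which has the same characteristic polynomial as A) gives
  χ_A(x) = x^4 - 12*x^3 + 54*x^2 - 108*x + 81
which factors as (x - 3)^4. The eigenvalues (with algebraic multiplicities) are λ = 3 with multiplicity 4.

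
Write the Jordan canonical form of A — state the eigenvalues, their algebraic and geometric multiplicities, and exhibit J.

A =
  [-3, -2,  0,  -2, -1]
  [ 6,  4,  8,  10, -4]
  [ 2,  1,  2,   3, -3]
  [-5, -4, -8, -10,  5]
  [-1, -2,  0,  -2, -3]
J_2(-2) ⊕ J_2(-2) ⊕ J_1(-2)

The characteristic polynomial is
  det(x·I − A) = x^5 + 10*x^4 + 40*x^3 + 80*x^2 + 80*x + 32 = (x + 2)^5

Eigenvalues and multiplicities (the geometric multiplicity of λ is n − rank(A − λI), which equals the number of Jordan blocks for λ):
  λ = -2: algebraic multiplicity = 5, geometric multiplicity = 3

Determining the block sizes for each eigenvalue:
  λ = -2: with am = 5 and gm = 3, the partition is not yet determined (e.g. several partitions of 5 into 3 parts exist). Let N = A − (-2)·I. Computing rank(N^1) = 2, rank(N^2) = 0; the number of blocks of size ≥ j is rank(N^{j−1}) − rank(N^j), giving [3, 2]. So we have 2 block(s) of size 2, 1 block(s) of size 1 → block sizes [2, 2, 1]

Assembling the blocks gives a Jordan form
J =
  [-2,  1,  0,  0,  0]
  [ 0, -2,  0,  0,  0]
  [ 0,  0, -2,  1,  0]
  [ 0,  0,  0, -2,  0]
  [ 0,  0,  0,  0, -2]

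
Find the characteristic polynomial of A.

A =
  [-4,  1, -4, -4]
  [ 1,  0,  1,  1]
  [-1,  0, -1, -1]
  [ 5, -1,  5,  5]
x^4

Expanding det(x·I − A) (e.g. by cofactor expansion or by noting that A is similar to its Jordan form J, which has the same characteristic polynomial as A) gives
  χ_A(x) = x^4
which factors as x^4. The eigenvalues (with algebraic multiplicities) are λ = 0 with multiplicity 4.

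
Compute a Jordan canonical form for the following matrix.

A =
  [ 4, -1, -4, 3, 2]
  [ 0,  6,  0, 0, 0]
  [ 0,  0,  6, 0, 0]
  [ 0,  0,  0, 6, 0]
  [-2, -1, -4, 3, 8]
J_2(6) ⊕ J_1(6) ⊕ J_1(6) ⊕ J_1(6)

The characteristic polynomial is
  det(x·I − A) = x^5 - 30*x^4 + 360*x^3 - 2160*x^2 + 6480*x - 7776 = (x - 6)^5

Eigenvalues and multiplicities (the geometric multiplicity of λ is n − rank(A − λI), which equals the number of Jordan blocks for λ):
  λ = 6: algebraic multiplicity = 5, geometric multiplicity = 4

Determining the block sizes for each eigenvalue:
  λ = 6: 4 blocks summing to 5 forces exactly one block of size 2 and the rest size 1 → block sizes [2, 1, 1, 1]

Assembling the blocks gives a Jordan form
J =
  [6, 1, 0, 0, 0]
  [0, 6, 0, 0, 0]
  [0, 0, 6, 0, 0]
  [0, 0, 0, 6, 0]
  [0, 0, 0, 0, 6]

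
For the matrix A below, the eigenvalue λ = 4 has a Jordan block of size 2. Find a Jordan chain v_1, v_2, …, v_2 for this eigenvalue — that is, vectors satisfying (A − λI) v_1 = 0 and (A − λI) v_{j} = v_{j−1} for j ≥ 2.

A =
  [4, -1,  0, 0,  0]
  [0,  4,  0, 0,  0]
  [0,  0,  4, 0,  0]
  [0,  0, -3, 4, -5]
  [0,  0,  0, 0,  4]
A Jordan chain for λ = 4 of length 2:
v_1 = (-1, 0, 0, 0, 0)ᵀ
v_2 = (0, 1, 0, 0, 0)ᵀ

Let N = A − (4)·I. We want v_2 with N^2 v_2 = 0 but N^1 v_2 ≠ 0; then v_{j-1} := N · v_j for j = 2, …, 2.

Pick v_2 = (0, 1, 0, 0, 0)ᵀ.
Then v_1 = N · v_2 = (-1, 0, 0, 0, 0)ᵀ.

Sanity check: (A − (4)·I) v_1 = (0, 0, 0, 0, 0)ᵀ = 0. ✓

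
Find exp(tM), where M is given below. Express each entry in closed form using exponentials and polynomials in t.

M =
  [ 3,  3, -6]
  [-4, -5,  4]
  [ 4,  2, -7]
e^{tM} =
  [6*t*exp(-3*t) + exp(-3*t), 3*t*exp(-3*t), -6*t*exp(-3*t)]
  [-4*t*exp(-3*t), -2*t*exp(-3*t) + exp(-3*t), 4*t*exp(-3*t)]
  [4*t*exp(-3*t), 2*t*exp(-3*t), -4*t*exp(-3*t) + exp(-3*t)]

Strategy: write M = P · J · P⁻¹ where J is a Jordan canonical form, so e^{tM} = P · e^{tJ} · P⁻¹, and e^{tJ} can be computed block-by-block.

M has Jordan form
J =
  [-3,  1,  0]
  [ 0, -3,  0]
  [ 0,  0, -3]
(up to reordering of blocks).

Per-block formulas:
  For a 1×1 block at λ = -3: exp(t · [-3]) = [e^(-3t)].
  For a 2×2 Jordan block J_2(-3): exp(t · J_2(-3)) = e^(-3t)·(I + t·N), where N is the 2×2 nilpotent shift.

After assembling e^{tJ} and conjugating by P, we get:

e^{tM} =
  [6*t*exp(-3*t) + exp(-3*t), 3*t*exp(-3*t), -6*t*exp(-3*t)]
  [-4*t*exp(-3*t), -2*t*exp(-3*t) + exp(-3*t), 4*t*exp(-3*t)]
  [4*t*exp(-3*t), 2*t*exp(-3*t), -4*t*exp(-3*t) + exp(-3*t)]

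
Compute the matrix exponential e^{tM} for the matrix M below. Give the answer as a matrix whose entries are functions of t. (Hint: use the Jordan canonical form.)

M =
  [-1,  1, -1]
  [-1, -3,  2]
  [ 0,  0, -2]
e^{tM} =
  [t*exp(-2*t) + exp(-2*t), t*exp(-2*t), t^2*exp(-2*t)/2 - t*exp(-2*t)]
  [-t*exp(-2*t), -t*exp(-2*t) + exp(-2*t), -t^2*exp(-2*t)/2 + 2*t*exp(-2*t)]
  [0, 0, exp(-2*t)]

Strategy: write M = P · J · P⁻¹ where J is a Jordan canonical form, so e^{tM} = P · e^{tJ} · P⁻¹, and e^{tJ} can be computed block-by-block.

M has Jordan form
J =
  [-2,  1,  0]
  [ 0, -2,  1]
  [ 0,  0, -2]
(up to reordering of blocks).

Per-block formulas:
  For a 3×3 Jordan block J_3(-2): exp(t · J_3(-2)) = e^(-2t)·(I + t·N + (t^2/2)·N^2), where N is the 3×3 nilpotent shift.

After assembling e^{tJ} and conjugating by P, we get:

e^{tM} =
  [t*exp(-2*t) + exp(-2*t), t*exp(-2*t), t^2*exp(-2*t)/2 - t*exp(-2*t)]
  [-t*exp(-2*t), -t*exp(-2*t) + exp(-2*t), -t^2*exp(-2*t)/2 + 2*t*exp(-2*t)]
  [0, 0, exp(-2*t)]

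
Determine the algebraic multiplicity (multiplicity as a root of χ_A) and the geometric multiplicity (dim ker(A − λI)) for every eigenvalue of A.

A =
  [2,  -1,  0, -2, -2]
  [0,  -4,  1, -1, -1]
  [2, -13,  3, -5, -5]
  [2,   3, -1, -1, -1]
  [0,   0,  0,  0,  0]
λ = 0: alg = 5, geom = 3

Step 1 — factor the characteristic polynomial to read off the algebraic multiplicities:
  χ_A(x) = x^5

Step 2 — compute geometric multiplicities via the rank-nullity identity g(λ) = n − rank(A − λI):
  rank(A − (0)·I) = 2, so dim ker(A − (0)·I) = n − 2 = 3

Summary:
  λ = 0: algebraic multiplicity = 5, geometric multiplicity = 3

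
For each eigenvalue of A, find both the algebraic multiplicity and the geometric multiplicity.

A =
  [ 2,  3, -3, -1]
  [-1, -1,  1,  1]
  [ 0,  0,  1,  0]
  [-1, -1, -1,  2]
λ = 1: alg = 4, geom = 2

Step 1 — factor the characteristic polynomial to read off the algebraic multiplicities:
  χ_A(x) = (x - 1)^4

Step 2 — compute geometric multiplicities via the rank-nullity identity g(λ) = n − rank(A − λI):
  rank(A − (1)·I) = 2, so dim ker(A − (1)·I) = n − 2 = 2

Summary:
  λ = 1: algebraic multiplicity = 4, geometric multiplicity = 2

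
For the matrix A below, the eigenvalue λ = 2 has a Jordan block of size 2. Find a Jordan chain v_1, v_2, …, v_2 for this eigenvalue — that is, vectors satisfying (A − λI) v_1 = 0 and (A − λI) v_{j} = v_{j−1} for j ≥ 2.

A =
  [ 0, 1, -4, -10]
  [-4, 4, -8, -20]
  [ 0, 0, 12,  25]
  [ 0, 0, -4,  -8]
A Jordan chain for λ = 2 of length 2:
v_1 = (-2, -4, 0, 0)ᵀ
v_2 = (1, 0, 0, 0)ᵀ

Let N = A − (2)·I. We want v_2 with N^2 v_2 = 0 but N^1 v_2 ≠ 0; then v_{j-1} := N · v_j for j = 2, …, 2.

Pick v_2 = (1, 0, 0, 0)ᵀ.
Then v_1 = N · v_2 = (-2, -4, 0, 0)ᵀ.

Sanity check: (A − (2)·I) v_1 = (0, 0, 0, 0)ᵀ = 0. ✓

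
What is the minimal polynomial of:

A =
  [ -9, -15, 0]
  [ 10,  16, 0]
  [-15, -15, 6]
x^2 - 7*x + 6

The characteristic polynomial is χ_A(x) = (x - 6)^2*(x - 1), so the eigenvalues are known. The minimal polynomial is
  m_A(x) = Π_λ (x − λ)^{k_λ}
where k_λ is the size of the *largest* Jordan block for λ (equivalently, the smallest k with (A − λI)^k v = 0 for every generalised eigenvector v of λ).

  λ = 1: largest Jordan block has size 1, contributing (x − 1)
  λ = 6: largest Jordan block has size 1, contributing (x − 6)

So m_A(x) = (x - 6)*(x - 1) = x^2 - 7*x + 6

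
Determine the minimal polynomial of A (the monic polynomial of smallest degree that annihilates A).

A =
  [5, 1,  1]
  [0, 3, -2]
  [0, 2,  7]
x^2 - 10*x + 25

The characteristic polynomial is χ_A(x) = (x - 5)^3, so the eigenvalues are known. The minimal polynomial is
  m_A(x) = Π_λ (x − λ)^{k_λ}
where k_λ is the size of the *largest* Jordan block for λ (equivalently, the smallest k with (A − λI)^k v = 0 for every generalised eigenvector v of λ).

  λ = 5: largest Jordan block has size 2, contributing (x − 5)^2

So m_A(x) = (x - 5)^2 = x^2 - 10*x + 25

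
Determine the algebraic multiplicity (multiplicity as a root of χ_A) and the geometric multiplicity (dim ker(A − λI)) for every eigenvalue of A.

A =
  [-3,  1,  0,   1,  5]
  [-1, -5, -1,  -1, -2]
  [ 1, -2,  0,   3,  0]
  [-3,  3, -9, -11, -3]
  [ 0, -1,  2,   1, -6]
λ = -5: alg = 5, geom = 3

Step 1 — factor the characteristic polynomial to read off the algebraic multiplicities:
  χ_A(x) = (x + 5)^5

Step 2 — compute geometric multiplicities via the rank-nullity identity g(λ) = n − rank(A − λI):
  rank(A − (-5)·I) = 2, so dim ker(A − (-5)·I) = n − 2 = 3

Summary:
  λ = -5: algebraic multiplicity = 5, geometric multiplicity = 3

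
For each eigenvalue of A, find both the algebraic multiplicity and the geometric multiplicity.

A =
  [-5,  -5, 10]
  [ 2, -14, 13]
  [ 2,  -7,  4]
λ = -5: alg = 3, geom = 1

Step 1 — factor the characteristic polynomial to read off the algebraic multiplicities:
  χ_A(x) = (x + 5)^3

Step 2 — compute geometric multiplicities via the rank-nullity identity g(λ) = n − rank(A − λI):
  rank(A − (-5)·I) = 2, so dim ker(A − (-5)·I) = n − 2 = 1

Summary:
  λ = -5: algebraic multiplicity = 3, geometric multiplicity = 1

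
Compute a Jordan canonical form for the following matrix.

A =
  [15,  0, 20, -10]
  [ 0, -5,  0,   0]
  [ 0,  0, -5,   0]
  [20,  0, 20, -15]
J_1(-5) ⊕ J_1(-5) ⊕ J_1(-5) ⊕ J_1(5)

The characteristic polynomial is
  det(x·I − A) = x^4 + 10*x^3 - 250*x - 625 = (x - 5)*(x + 5)^3

Eigenvalues and multiplicities (the geometric multiplicity of λ is n − rank(A − λI), which equals the number of Jordan blocks for λ):
  λ = -5: algebraic multiplicity = 3, geometric multiplicity = 3
  λ = 5: algebraic multiplicity = 1, geometric multiplicity = 1

Determining the block sizes for each eigenvalue:
  λ = -5: gm = am = 3, so every block has size 1 → block sizes [1, 1, 1]
  λ = 5: one block (gm = 1), so the single block has size am = 1 → block sizes [1]

Assembling the blocks gives a Jordan form
J =
  [-5,  0,  0, 0]
  [ 0, -5,  0, 0]
  [ 0,  0, -5, 0]
  [ 0,  0,  0, 5]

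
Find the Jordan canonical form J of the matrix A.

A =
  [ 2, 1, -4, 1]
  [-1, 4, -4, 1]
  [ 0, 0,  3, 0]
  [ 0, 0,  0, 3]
J_2(3) ⊕ J_1(3) ⊕ J_1(3)

The characteristic polynomial is
  det(x·I − A) = x^4 - 12*x^3 + 54*x^2 - 108*x + 81 = (x - 3)^4

Eigenvalues and multiplicities (the geometric multiplicity of λ is n − rank(A − λI), which equals the number of Jordan blocks for λ):
  λ = 3: algebraic multiplicity = 4, geometric multiplicity = 3

Determining the block sizes for each eigenvalue:
  λ = 3: 3 blocks summing to 4 forces exactly one block of size 2 and the rest size 1 → block sizes [2, 1, 1]

Assembling the blocks gives a Jordan form
J =
  [3, 1, 0, 0]
  [0, 3, 0, 0]
  [0, 0, 3, 0]
  [0, 0, 0, 3]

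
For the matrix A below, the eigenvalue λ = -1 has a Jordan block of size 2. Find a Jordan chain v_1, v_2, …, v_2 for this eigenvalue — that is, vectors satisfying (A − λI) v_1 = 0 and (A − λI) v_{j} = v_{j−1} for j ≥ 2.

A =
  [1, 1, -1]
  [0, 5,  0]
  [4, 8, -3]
A Jordan chain for λ = -1 of length 2:
v_1 = (2, 0, 4)ᵀ
v_2 = (1, 0, 0)ᵀ

Let N = A − (-1)·I. We want v_2 with N^2 v_2 = 0 but N^1 v_2 ≠ 0; then v_{j-1} := N · v_j for j = 2, …, 2.

Pick v_2 = (1, 0, 0)ᵀ.
Then v_1 = N · v_2 = (2, 0, 4)ᵀ.

Sanity check: (A − (-1)·I) v_1 = (0, 0, 0)ᵀ = 0. ✓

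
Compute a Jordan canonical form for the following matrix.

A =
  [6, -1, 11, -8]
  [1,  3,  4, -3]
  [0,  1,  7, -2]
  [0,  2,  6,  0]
J_3(4) ⊕ J_1(4)

The characteristic polynomial is
  det(x·I − A) = x^4 - 16*x^3 + 96*x^2 - 256*x + 256 = (x - 4)^4

Eigenvalues and multiplicities (the geometric multiplicity of λ is n − rank(A − λI), which equals the number of Jordan blocks for λ):
  λ = 4: algebraic multiplicity = 4, geometric multiplicity = 2

Determining the block sizes for each eigenvalue:
  λ = 4: with am = 4 and gm = 2, the partition is not yet determined (e.g. several partitions of 4 into 2 parts exist). Let N = A − (4)·I. Computing rank(N^1) = 2, rank(N^2) = 1, rank(N^3) = 0; the number of blocks of size ≥ j is rank(N^{j−1}) − rank(N^j), giving [2, 1, 1]. So we have 1 block(s) of size 3, 1 block(s) of size 1 → block sizes [3, 1]

Assembling the blocks gives a Jordan form
J =
  [4, 1, 0, 0]
  [0, 4, 1, 0]
  [0, 0, 4, 0]
  [0, 0, 0, 4]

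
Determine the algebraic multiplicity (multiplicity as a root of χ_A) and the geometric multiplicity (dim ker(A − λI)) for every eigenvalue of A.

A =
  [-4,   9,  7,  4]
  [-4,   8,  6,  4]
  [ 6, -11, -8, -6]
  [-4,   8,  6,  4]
λ = 0: alg = 4, geom = 2

Step 1 — factor the characteristic polynomial to read off the algebraic multiplicities:
  χ_A(x) = x^4

Step 2 — compute geometric multiplicities via the rank-nullity identity g(λ) = n − rank(A − λI):
  rank(A − (0)·I) = 2, so dim ker(A − (0)·I) = n − 2 = 2

Summary:
  λ = 0: algebraic multiplicity = 4, geometric multiplicity = 2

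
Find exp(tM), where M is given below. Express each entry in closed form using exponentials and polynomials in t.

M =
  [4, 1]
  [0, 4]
e^{tM} =
  [exp(4*t), t*exp(4*t)]
  [0, exp(4*t)]

Strategy: write M = P · J · P⁻¹ where J is a Jordan canonical form, so e^{tM} = P · e^{tJ} · P⁻¹, and e^{tJ} can be computed block-by-block.

M has Jordan form
J =
  [4, 1]
  [0, 4]
(up to reordering of blocks).

Per-block formulas:
  For a 2×2 Jordan block J_2(4): exp(t · J_2(4)) = e^(4t)·(I + t·N), where N is the 2×2 nilpotent shift.

After assembling e^{tJ} and conjugating by P, we get:

e^{tM} =
  [exp(4*t), t*exp(4*t)]
  [0, exp(4*t)]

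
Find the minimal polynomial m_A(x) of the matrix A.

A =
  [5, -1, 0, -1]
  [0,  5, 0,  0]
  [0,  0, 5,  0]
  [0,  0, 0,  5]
x^2 - 10*x + 25

The characteristic polynomial is χ_A(x) = (x - 5)^4, so the eigenvalues are known. The minimal polynomial is
  m_A(x) = Π_λ (x − λ)^{k_λ}
where k_λ is the size of the *largest* Jordan block for λ (equivalently, the smallest k with (A − λI)^k v = 0 for every generalised eigenvector v of λ).

  λ = 5: largest Jordan block has size 2, contributing (x − 5)^2

So m_A(x) = (x - 5)^2 = x^2 - 10*x + 25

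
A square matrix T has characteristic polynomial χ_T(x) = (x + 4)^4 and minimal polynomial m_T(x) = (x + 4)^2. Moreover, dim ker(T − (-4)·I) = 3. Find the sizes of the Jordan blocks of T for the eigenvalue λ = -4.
Block sizes for λ = -4: [2, 1, 1]

Step 1 — from the characteristic polynomial, algebraic multiplicity of λ = -4 is 4. From dim ker(T − (-4)·I) = 3, there are exactly 3 Jordan blocks for λ = -4.
Step 2 — from the minimal polynomial, the factor (x + 4)^2 tells us the largest block for λ = -4 has size 2.
Step 3 — with total size 4, 3 blocks, and largest block 2, the block sizes (in nonincreasing order) are [2, 1, 1].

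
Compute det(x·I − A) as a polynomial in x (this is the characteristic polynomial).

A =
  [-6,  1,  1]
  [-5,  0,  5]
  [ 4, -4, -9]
x^3 + 15*x^2 + 75*x + 125

Expanding det(x·I − A) (e.g. by cofactor expansion or by noting that A is similar to its Jordan form J, which has the same characteristic polynomial as A) gives
  χ_A(x) = x^3 + 15*x^2 + 75*x + 125
which factors as (x + 5)^3. The eigenvalues (with algebraic multiplicities) are λ = -5 with multiplicity 3.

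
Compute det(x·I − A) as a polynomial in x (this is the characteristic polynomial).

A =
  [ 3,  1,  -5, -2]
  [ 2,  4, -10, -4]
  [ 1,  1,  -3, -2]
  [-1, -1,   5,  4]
x^4 - 8*x^3 + 24*x^2 - 32*x + 16

Expanding det(x·I − A) (e.g. by cofactor expansion or by noting that A is similar to its Jordan form J, which has the same characteristic polynomial as A) gives
  χ_A(x) = x^4 - 8*x^3 + 24*x^2 - 32*x + 16
which factors as (x - 2)^4. The eigenvalues (with algebraic multiplicities) are λ = 2 with multiplicity 4.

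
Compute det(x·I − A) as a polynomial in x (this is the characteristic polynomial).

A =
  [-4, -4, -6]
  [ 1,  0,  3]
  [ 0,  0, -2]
x^3 + 6*x^2 + 12*x + 8

Expanding det(x·I − A) (e.g. by cofactor expansion or by noting that A is similar to its Jordan form J, which has the same characteristic polynomial as A) gives
  χ_A(x) = x^3 + 6*x^2 + 12*x + 8
which factors as (x + 2)^3. The eigenvalues (with algebraic multiplicities) are λ = -2 with multiplicity 3.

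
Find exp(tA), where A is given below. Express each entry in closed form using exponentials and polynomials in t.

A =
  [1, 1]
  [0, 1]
e^{tA} =
  [exp(t), t*exp(t)]
  [0, exp(t)]

Strategy: write A = P · J · P⁻¹ where J is a Jordan canonical form, so e^{tA} = P · e^{tJ} · P⁻¹, and e^{tJ} can be computed block-by-block.

A has Jordan form
J =
  [1, 1]
  [0, 1]
(up to reordering of blocks).

Per-block formulas:
  For a 2×2 Jordan block J_2(1): exp(t · J_2(1)) = e^(1t)·(I + t·N), where N is the 2×2 nilpotent shift.

After assembling e^{tJ} and conjugating by P, we get:

e^{tA} =
  [exp(t), t*exp(t)]
  [0, exp(t)]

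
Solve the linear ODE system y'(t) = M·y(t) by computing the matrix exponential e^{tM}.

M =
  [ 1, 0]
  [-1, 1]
e^{tM} =
  [exp(t), 0]
  [-t*exp(t), exp(t)]

Strategy: write M = P · J · P⁻¹ where J is a Jordan canonical form, so e^{tM} = P · e^{tJ} · P⁻¹, and e^{tJ} can be computed block-by-block.

M has Jordan form
J =
  [1, 1]
  [0, 1]
(up to reordering of blocks).

Per-block formulas:
  For a 2×2 Jordan block J_2(1): exp(t · J_2(1)) = e^(1t)·(I + t·N), where N is the 2×2 nilpotent shift.

After assembling e^{tJ} and conjugating by P, we get:

e^{tM} =
  [exp(t), 0]
  [-t*exp(t), exp(t)]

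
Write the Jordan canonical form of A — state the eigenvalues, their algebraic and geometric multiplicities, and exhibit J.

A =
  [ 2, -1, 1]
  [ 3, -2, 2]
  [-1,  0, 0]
J_3(0)

The characteristic polynomial is
  det(x·I − A) = x^3

Eigenvalues and multiplicities (the geometric multiplicity of λ is n − rank(A − λI), which equals the number of Jordan blocks for λ):
  λ = 0: algebraic multiplicity = 3, geometric multiplicity = 1

Determining the block sizes for each eigenvalue:
  λ = 0: one block (gm = 1), so the single block has size am = 3 → block sizes [3]

Assembling the blocks gives a Jordan form
J =
  [0, 1, 0]
  [0, 0, 1]
  [0, 0, 0]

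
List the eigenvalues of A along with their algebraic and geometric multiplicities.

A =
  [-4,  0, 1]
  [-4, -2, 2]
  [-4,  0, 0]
λ = -2: alg = 3, geom = 2

Step 1 — factor the characteristic polynomial to read off the algebraic multiplicities:
  χ_A(x) = (x + 2)^3

Step 2 — compute geometric multiplicities via the rank-nullity identity g(λ) = n − rank(A − λI):
  rank(A − (-2)·I) = 1, so dim ker(A − (-2)·I) = n − 1 = 2

Summary:
  λ = -2: algebraic multiplicity = 3, geometric multiplicity = 2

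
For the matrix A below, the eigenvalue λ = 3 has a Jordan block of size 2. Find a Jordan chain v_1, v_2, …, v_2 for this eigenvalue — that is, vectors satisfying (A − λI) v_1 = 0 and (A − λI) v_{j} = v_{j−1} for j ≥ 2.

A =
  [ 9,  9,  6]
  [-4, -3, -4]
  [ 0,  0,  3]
A Jordan chain for λ = 3 of length 2:
v_1 = (6, -4, 0)ᵀ
v_2 = (1, 0, 0)ᵀ

Let N = A − (3)·I. We want v_2 with N^2 v_2 = 0 but N^1 v_2 ≠ 0; then v_{j-1} := N · v_j for j = 2, …, 2.

Pick v_2 = (1, 0, 0)ᵀ.
Then v_1 = N · v_2 = (6, -4, 0)ᵀ.

Sanity check: (A − (3)·I) v_1 = (0, 0, 0)ᵀ = 0. ✓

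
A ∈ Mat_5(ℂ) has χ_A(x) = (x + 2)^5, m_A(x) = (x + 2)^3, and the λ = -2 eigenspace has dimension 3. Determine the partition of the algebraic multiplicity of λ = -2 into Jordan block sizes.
Block sizes for λ = -2: [3, 1, 1]

Step 1 — from the characteristic polynomial, algebraic multiplicity of λ = -2 is 5. From dim ker(A − (-2)·I) = 3, there are exactly 3 Jordan blocks for λ = -2.
Step 2 — from the minimal polynomial, the factor (x + 2)^3 tells us the largest block for λ = -2 has size 3.
Step 3 — with total size 5, 3 blocks, and largest block 3, the block sizes (in nonincreasing order) are [3, 1, 1].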